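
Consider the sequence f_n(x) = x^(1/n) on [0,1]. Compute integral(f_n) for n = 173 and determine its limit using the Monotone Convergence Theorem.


At n = 173: f_173(x) = x^(1/173).
Step 1: integral(x^(1/173), 0, 1) = [x^(1/173+1) / (1/173+1)] from 0 to 1
     = 1 / (1/173 + 1) = 1 / ((173+1)/173) = 173/(173+1)
     = 173/174 = 0.994253
Step 2: As n -> infinity, f_n(x) = x^(1/n) -> 1 for x in (0,1], and f_n is increasing in n.
By MCT, lim_n integral(f_n) = integral(lim_n f_n) = integral(1, 0, 1) = 1.
Step 3: Verify convergence: 173/174 = 0.994253 -> 1


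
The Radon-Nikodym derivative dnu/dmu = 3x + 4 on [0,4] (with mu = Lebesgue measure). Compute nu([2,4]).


nu(A) = integral_A (dnu/dmu) dmu = integral_2^4 (3x + 4) dx
Step 1: Antiderivative F(x) = (3/2)x^2 + 4x
Step 2: F(4) = (3/2)*4^2 + 4*4 = 24 + 16 = 40
Step 3: F(2) = (3/2)*2^2 + 4*2 = 6 + 8 = 14
Step 4: nu([2,4]) = F(4) - F(2) = 40 - 14 = 26


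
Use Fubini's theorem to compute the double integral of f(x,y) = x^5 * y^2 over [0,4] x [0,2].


By Fubini's theorem, the double integral factors as a product of single integrals:
Step 1: integral_0^4 x^5 dx = [x^6/6] from 0 to 4
     = 4^6/6 = 682.666667
Step 2: integral_0^2 y^2 dy = [y^3/3] from 0 to 2
     = 2^3/3 = 2.666667
Step 3: Double integral = 682.666667 * 2.666667 = 1820.444444


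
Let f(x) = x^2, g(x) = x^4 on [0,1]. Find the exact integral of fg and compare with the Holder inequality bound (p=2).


Step 1: Exact integral of f*g = integral(x^6, 0, 1) = 1/7
     = 0.142857
Step 2: Holder bound with p=2, q=2:
  ||f||_p = (integral x^4 dx)^(1/2) = (1/5)^(1/2) = 0.447214
  ||g||_q = (integral x^8 dx)^(1/2) = (1/9)^(1/2) = 0.333333
Step 3: Holder bound = ||f||_p * ||g||_q = 0.447214 * 0.333333 = 0.149071
Verification: 0.142857 <= 0.149071 (Holder holds)


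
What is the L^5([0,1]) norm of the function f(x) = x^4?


Step 1: ||f||_5 = (integral_0^1 |x^4|^5 dx)^(1/5)
     = (integral_0^1 x^20 dx)^(1/5)
Step 2: integral_0^1 x^20 dx = [x^21/(21)] from 0 to 1 = 1^21/21
     = 1/21 = 0.047619
Step 3: ||f||_5 = (0.047619)^(1/5) = 0.543946


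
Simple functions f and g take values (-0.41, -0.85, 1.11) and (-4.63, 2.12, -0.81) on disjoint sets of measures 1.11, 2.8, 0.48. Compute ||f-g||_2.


Step 1: Compute differences f_i - g_i:
  -0.41 - -4.63 = 4.22
  -0.85 - 2.12 = -2.97
  1.11 - -0.81 = 1.92
Step 2: Compute |diff|^2 * measure for each set:
  |4.22|^2 * 1.11 = 17.8084 * 1.11 = 19.767324
  |-2.97|^2 * 2.8 = 8.8209 * 2.8 = 24.69852
  |1.92|^2 * 0.48 = 3.6864 * 0.48 = 1.769472
Step 3: Sum = 46.235316
Step 4: ||f-g||_2 = (46.235316)^(1/2) = 6.799656


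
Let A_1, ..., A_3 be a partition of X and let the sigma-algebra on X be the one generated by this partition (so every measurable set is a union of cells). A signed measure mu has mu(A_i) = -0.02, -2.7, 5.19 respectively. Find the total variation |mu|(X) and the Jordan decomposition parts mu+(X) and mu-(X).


Step 1: Every measurable set is a union of atoms (the cells / points), so a Hahn decomposition is
  obtained by grouping atoms by sign: P = union of atoms with mu > 0, N = union of the remaining atoms.
  Atoms in P (indices): 3;  atoms in N (indices): 1, 2
  Positive values: 5.19
  Negative values: -0.02, -2.7
Step 2: mu+(X) = mu(P) = sum of positive atom values = 5.19
Step 3: mu-(X) = -mu(N) = sum of |negative atom values| = 2.72
Step 4: |mu|(X) = mu+(X) + mu-(X) = 5.19 + 2.72 = 7.91


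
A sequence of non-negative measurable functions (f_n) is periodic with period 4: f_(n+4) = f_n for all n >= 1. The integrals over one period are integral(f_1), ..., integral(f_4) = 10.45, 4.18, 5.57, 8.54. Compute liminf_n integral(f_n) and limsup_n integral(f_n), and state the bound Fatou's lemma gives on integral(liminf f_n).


The sequence (integral(f_n)) is periodic with period 4, repeating the values 10.45, 4.18, 5.57, 8.54 indefinitely.
Step 1: For a periodic sequence, every tail (a_m, a_(m+1), ...) contains all 4 period values infinitely often.
Step 2: Hence inf of every tail = min of the period values = min(10.45, 4.18, 5.57, 8.54) = 4.18.
        liminf_n integral(f_n) = sup over m of (inf of tail from m) = 4.18.
Step 3: Similarly sup of every tail = max of the period values = 10.45.
        limsup_n integral(f_n) = 10.45.
Step 4: Fatou's lemma: integral(liminf_n f_n) <= liminf_n integral(f_n) = 4.18.
        So the integral of the pointwise liminf is at most 4.18.


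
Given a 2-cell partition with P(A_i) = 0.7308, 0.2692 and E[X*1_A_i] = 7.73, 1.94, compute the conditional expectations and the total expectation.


For each cell A_i: E[X|A_i] = E[X*1_A_i] / P(A_i)
Step 1: E[X|A_1] = 7.73 / 0.7308 = 10.577449
Step 2: E[X|A_2] = 1.94 / 0.2692 = 7.206538
Verification: E[X] = sum E[X*1_A_i] = 7.73 + 1.94 = 9.67


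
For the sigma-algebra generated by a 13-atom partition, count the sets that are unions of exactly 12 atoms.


Each element of F is a union of some subset of the 13 atoms.
Elements that are unions of exactly 12 atoms correspond to 12-element subsets of the 13 atoms.
Count = C(13, 12) = 13! / (12! * 1!) = 13.


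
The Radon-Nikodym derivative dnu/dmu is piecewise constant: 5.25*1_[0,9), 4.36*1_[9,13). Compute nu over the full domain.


Integrate each piece of the Radon-Nikodym derivative:
Step 1: integral_0^9 5.25 dx = 5.25*(9-0) = 5.25*9 = 47.25
Step 2: integral_9^13 4.36 dx = 4.36*(13-9) = 4.36*4 = 17.44
Total: 47.25 + 17.44 = 64.69


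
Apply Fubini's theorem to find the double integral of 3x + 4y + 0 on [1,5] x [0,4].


By Fubini, integrate in x first, then y.
Step 1: Fix y, integrate over x in [1,5]:
  integral(3x + 4y + 0, x=1..5)
  = 3*(5^2 - 1^2)/2 + (4y + 0)*(5 - 1)
  = 36 + (4y + 0)*4
  = 36 + 16y + 0
  = 36 + 16y
Step 2: Integrate over y in [0,4]:
  integral(36 + 16y, y=0..4)
  = 36*4 + 16*(4^2 - 0^2)/2
  = 144 + 128
  = 272


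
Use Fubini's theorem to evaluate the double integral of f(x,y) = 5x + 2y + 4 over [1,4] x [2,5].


By Fubini, integrate in x first, then y.
Step 1: Fix y, integrate over x in [1,4]:
  integral(5x + 2y + 4, x=1..4)
  = 5*(4^2 - 1^2)/2 + (2y + 4)*(4 - 1)
  = 37.5 + (2y + 4)*3
  = 37.5 + 6y + 12
  = 49.5 + 6y
Step 2: Integrate over y in [2,5]:
  integral(49.5 + 6y, y=2..5)
  = 49.5*3 + 6*(5^2 - 2^2)/2
  = 148.5 + 63
  = 211.5


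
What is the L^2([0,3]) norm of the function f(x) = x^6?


Step 1: ||f||_2 = (integral_0^3 |x^6|^2 dx)^(1/2)
     = (integral_0^3 x^12 dx)^(1/2)
Step 2: integral_0^3 x^12 dx = [x^13/(13)] from 0 to 3 = 3^13/13
     = 1594323/13 = 122640.230769
Step 3: ||f||_2 = (122640.230769)^(1/2) = 350.200272


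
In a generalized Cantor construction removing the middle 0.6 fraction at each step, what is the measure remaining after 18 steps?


Step 1: At each step, fraction remaining = 1 - 0.6 = 0.4
Step 2: After 18 steps, measure = (0.4)^18
Result = 6.871948e-08


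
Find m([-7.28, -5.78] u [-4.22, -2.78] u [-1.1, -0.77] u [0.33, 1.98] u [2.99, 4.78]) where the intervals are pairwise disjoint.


For pairwise disjoint intervals, m(union) = sum of lengths.
= (-5.78 - -7.28) + (-2.78 - -4.22) + (-0.77 - -1.1) + (1.98 - 0.33) + (4.78 - 2.99)
= 1.5 + 1.44 + 0.33 + 1.65 + 1.79
= 6.71


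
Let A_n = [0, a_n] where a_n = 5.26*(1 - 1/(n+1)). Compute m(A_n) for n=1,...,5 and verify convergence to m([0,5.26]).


By continuity of measure from below: if A_n increases to A, then m(A_n) -> m(A).
Here A = [0, 5.26], so m(A) = 5.26
Step 1: a_1 = 5.26*(1 - 1/2) = 2.63, m(A_1) = 2.63
Step 2: a_2 = 5.26*(1 - 1/3) = 3.5067, m(A_2) = 3.5067
Step 3: a_3 = 5.26*(1 - 1/4) = 3.945, m(A_3) = 3.945
Step 4: a_4 = 5.26*(1 - 1/5) = 4.208, m(A_4) = 4.208
Step 5: a_5 = 5.26*(1 - 1/6) = 4.3833, m(A_5) = 4.3833
Limit: m(A_n) -> m([0,5.26]) = 5.26


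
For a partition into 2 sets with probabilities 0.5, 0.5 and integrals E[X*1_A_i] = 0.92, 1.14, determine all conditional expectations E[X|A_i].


For each cell A_i: E[X|A_i] = E[X*1_A_i] / P(A_i)
Step 1: E[X|A_1] = 0.92 / 0.5 = 1.84
Step 2: E[X|A_2] = 1.14 / 0.5 = 2.28
Verification: E[X] = sum E[X*1_A_i] = 0.92 + 1.14 = 2.06


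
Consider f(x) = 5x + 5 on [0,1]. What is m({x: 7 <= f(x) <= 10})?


f^(-1)([7, 10]) = {x : 7 <= 5x + 5 <= 10}
Solving: (7 - 5)/5 <= x <= (10 - 5)/5
= [0.4, 1]
Intersecting with [0,1]: [0.4, 1]
Measure = 1 - 0.4 = 0.6


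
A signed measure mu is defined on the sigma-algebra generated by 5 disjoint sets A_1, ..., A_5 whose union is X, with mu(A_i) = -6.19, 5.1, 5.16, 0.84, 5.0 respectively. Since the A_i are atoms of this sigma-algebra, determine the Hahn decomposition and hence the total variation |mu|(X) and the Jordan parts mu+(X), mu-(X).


Step 1: Every measurable set is a union of atoms (the cells / points), so a Hahn decomposition is
  obtained by grouping atoms by sign: P = union of atoms with mu > 0, N = union of the remaining atoms.
  Atoms in P (indices): 2, 3, 4, 5;  atoms in N (indices): 1
  Positive values: 5.1, 5.16, 0.84, 5
  Negative values: -6.19
Step 2: mu+(X) = mu(P) = sum of positive atom values = 16.1
Step 3: mu-(X) = -mu(N) = sum of |negative atom values| = 6.19
Step 4: |mu|(X) = mu+(X) + mu-(X) = 16.1 + 6.19 = 22.29


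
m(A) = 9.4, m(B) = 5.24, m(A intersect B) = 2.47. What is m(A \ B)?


m(A \ B) = m(A) - m(A n B)
= 9.4 - 2.47
= 6.93


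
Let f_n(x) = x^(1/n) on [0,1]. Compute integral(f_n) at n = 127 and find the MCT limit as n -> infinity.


At n = 127: f_127(x) = x^(1/127).
Step 1: integral(x^(1/127), 0, 1) = [x^(1/127+1) / (1/127+1)] from 0 to 1
     = 1 / (1/127 + 1) = 1 / ((127+1)/127) = 127/(127+1)
     = 127/128 = 0.992188
Step 2: As n -> infinity, f_n(x) = x^(1/n) -> 1 for x in (0,1], and f_n is increasing in n.
By MCT, lim_n integral(f_n) = integral(lim_n f_n) = integral(1, 0, 1) = 1.
Step 3: Verify convergence: 127/128 = 0.992188 -> 1


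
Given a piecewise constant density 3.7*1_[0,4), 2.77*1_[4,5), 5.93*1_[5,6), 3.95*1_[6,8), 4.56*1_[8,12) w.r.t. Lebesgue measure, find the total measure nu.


Integrate each piece of the Radon-Nikodym derivative:
Step 1: integral_0^4 3.7 dx = 3.7*(4-0) = 3.7*4 = 14.8
Step 2: integral_4^5 2.77 dx = 2.77*(5-4) = 2.77*1 = 2.77
Step 3: integral_5^6 5.93 dx = 5.93*(6-5) = 5.93*1 = 5.93
Step 4: integral_6^8 3.95 dx = 3.95*(8-6) = 3.95*2 = 7.9
Step 5: integral_8^12 4.56 dx = 4.56*(12-8) = 4.56*4 = 18.24
Total: 14.8 + 2.77 + 5.93 + 7.9 + 18.24 = 49.64


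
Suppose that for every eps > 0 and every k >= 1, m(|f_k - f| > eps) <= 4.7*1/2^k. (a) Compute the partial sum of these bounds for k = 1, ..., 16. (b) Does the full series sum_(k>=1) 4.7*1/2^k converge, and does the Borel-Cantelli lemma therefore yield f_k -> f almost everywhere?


Step 1: List the terms 4.7*1/2^k for k = 1 to 16:
  k=1: 2.35
  k=2: 1.175
  k=3: 0.5875
  k=4: 0.29375
  k=5: 0.146875
  k=6: 0.073438
  k=7: 0.036719
  k=8: 0.018359
  k=9: 0.00918
  k=10: 0.00459
  k=11: 0.002295
  k=12: 0.001147
  k=13: 5.737305e-04
  k=14: 2.868652e-04
  k=15: 1.434326e-04
  k=16: 7.171631e-05
Step 2: Partial sum = 2.35 + 1.175 + 0.5875 + 0.29375 + 0.146875 + 0.073438 + 0.036719 + 0.018359 + 0.00918 + 0.00459 + 0.002295 + 0.001147 + 5.737305e-04 + 2.868652e-04 + 1.434326e-04 + 7.171631e-05
     = 4.699928
Step 3: The full series sum_(k>=1) 4.7*1/2^k converges (geometric series with ratio 1/2 < 1; a constant multiple of a convergent series converges).
Step 4: Fix eps > 0. Since sum_k m(|f_k - f| > eps) < infinity, the Borel-Cantelli lemma gives
        m(limsup_k {|f_k - f| > eps}) = 0, i.e. for a.e. x, |f_k(x) - f(x)| <= eps for all large k.
        Applying this with eps = 1/j for j = 1, 2, ... and intersecting the countably many full-measure sets,
        for a.e. x we get limsup_k |f_k(x) - f(x)| <= 1/j for every j, hence f_k -> f almost everywhere.
Conclusion: series converges; Borel-Cantelli yields f_k -> f a.e.


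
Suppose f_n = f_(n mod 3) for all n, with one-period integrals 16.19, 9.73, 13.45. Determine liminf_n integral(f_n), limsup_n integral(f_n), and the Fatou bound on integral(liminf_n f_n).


The sequence (integral(f_n)) is periodic with period 3, repeating the values 16.19, 9.73, 13.45 indefinitely.
Step 1: For a periodic sequence, every tail (a_m, a_(m+1), ...) contains all 3 period values infinitely often.
Step 2: Hence inf of every tail = min of the period values = min(16.19, 9.73, 13.45) = 9.73.
        liminf_n integral(f_n) = sup over m of (inf of tail from m) = 9.73.
Step 3: Similarly sup of every tail = max of the period values = 16.19.
        limsup_n integral(f_n) = 16.19.
Step 4: Fatou's lemma: integral(liminf_n f_n) <= liminf_n integral(f_n) = 9.73.
        So the integral of the pointwise liminf is at most 9.73.


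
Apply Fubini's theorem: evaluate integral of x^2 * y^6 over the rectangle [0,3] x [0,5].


By Fubini's theorem, the double integral factors as a product of single integrals:
Step 1: integral_0^3 x^2 dx = [x^3/3] from 0 to 3
     = 3^3/3 = 9
Step 2: integral_0^5 y^6 dy = [y^7/7] from 0 to 5
     = 5^7/7 = 11160.714286
Step 3: Double integral = 9 * 11160.714286 = 100446.428571


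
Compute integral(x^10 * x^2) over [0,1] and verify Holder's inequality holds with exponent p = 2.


Step 1: Exact integral of f*g = integral(x^12, 0, 1) = 1/13
     = 0.076923
Step 2: Holder bound with p=2, q=2:
  ||f||_p = (integral x^20 dx)^(1/2) = (1/21)^(1/2) = 0.218218
  ||g||_q = (integral x^4 dx)^(1/2) = (1/5)^(1/2) = 0.447214
Step 3: Holder bound = ||f||_p * ||g||_q = 0.218218 * 0.447214 = 0.09759
Verification: 0.076923 <= 0.09759 (Holder holds)


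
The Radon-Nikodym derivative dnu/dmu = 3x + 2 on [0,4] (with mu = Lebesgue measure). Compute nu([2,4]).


nu(A) = integral_A (dnu/dmu) dmu = integral_2^4 (3x + 2) dx
Step 1: Antiderivative F(x) = (3/2)x^2 + 2x
Step 2: F(4) = (3/2)*4^2 + 2*4 = 24 + 8 = 32
Step 3: F(2) = (3/2)*2^2 + 2*2 = 6 + 4 = 10
Step 4: nu([2,4]) = F(4) - F(2) = 32 - 10 = 22


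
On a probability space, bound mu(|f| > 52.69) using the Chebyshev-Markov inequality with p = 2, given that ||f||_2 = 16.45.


Chebyshev/Markov inequality: mu(|f| > eps) <= (||f||_p / eps)^p
Step 1: ||f||_2 / eps = 16.45 / 52.69 = 0.312203
Step 2: Raise to power p = 2:
  (0.312203)^2 = 0.097471
Step 3: Therefore mu(|f| > 52.69) <= 0.097471


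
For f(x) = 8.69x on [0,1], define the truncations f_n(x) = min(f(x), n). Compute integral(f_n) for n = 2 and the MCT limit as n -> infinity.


f(x) = 8.69x on [0,1]; f_n(x) = min(8.69x, n). At n = 2:
Step 1: f(x) reaches 2 at x = 2/8.69 = 0.23015
Step 2: integral(f_2) = integral(8.69x, 0, 0.23015) + integral(2, 0.23015, 1)
       = 8.69*0.23015^2/2 + 2*(1 - 0.23015)
       = 0.23015 + 1.539701
       = 1.76985
Step 3: As n -> infinity, f_n increases to f, so by MCT integral(f_n) -> integral(f) = 8.69/2 = 4.345.
Convergence: integral(f_2) = 1.76985 -> 4.345 as n -> infinity


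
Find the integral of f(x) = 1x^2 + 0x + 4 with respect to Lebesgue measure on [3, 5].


The Lebesgue integral of a Riemann-integrable function agrees with the Riemann integral.
Antiderivative F(x) = (1/3)x^3 + (0/2)x^2 + 4x
F(5) = (1/3)*5^3 + (0/2)*5^2 + 4*5
     = (1/3)*125 + (0/2)*25 + 4*5
     = 41.666667 + 0.0 + 20
     = 61.666667
F(3) = 21
Integral = F(5) - F(3) = 61.666667 - 21 = 40.666667


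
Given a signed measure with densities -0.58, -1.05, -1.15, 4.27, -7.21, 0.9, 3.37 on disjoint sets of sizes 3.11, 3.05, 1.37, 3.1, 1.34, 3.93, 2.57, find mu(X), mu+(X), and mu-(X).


Step 1: Compute signed measure on each set:
  Set 1: -0.58 * 3.11 = -1.8038
  Set 2: -1.05 * 3.05 = -3.2025
  Set 3: -1.15 * 1.37 = -1.5755
  Set 4: 4.27 * 3.1 = 13.237
  Set 5: -7.21 * 1.34 = -9.6614
  Set 6: 0.9 * 3.93 = 3.537
  Set 7: 3.37 * 2.57 = 8.6609
Step 2: Total signed measure = (-1.8038) + (-3.2025) + (-1.5755) + (13.237) + (-9.6614) + (3.537) + (8.6609)
     = 9.1917
Step 3: Positive part mu+(X) = sum of positive contributions = 25.4349
Step 4: Negative part mu-(X) = |sum of negative contributions| = 16.2432


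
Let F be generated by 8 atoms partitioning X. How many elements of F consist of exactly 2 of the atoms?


Each element of F is a union of some subset of the 8 atoms.
Elements that are unions of exactly 2 atoms correspond to 2-element subsets of the 8 atoms.
Count = C(8, 2) = 8! / (2! * 6!) = 28.


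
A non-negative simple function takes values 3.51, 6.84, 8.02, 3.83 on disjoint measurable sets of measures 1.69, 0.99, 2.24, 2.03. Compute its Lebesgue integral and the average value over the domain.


Step 1: Integral = sum(value_i * measure_i)
= 3.51*1.69 + 6.84*0.99 + 8.02*2.24 + 3.83*2.03
= 5.9319 + 6.7716 + 17.9648 + 7.7749
= 38.4432
Step 2: Total measure of domain = 1.69 + 0.99 + 2.24 + 2.03 = 6.95
Step 3: Average value = 38.4432 / 6.95 = 5.531396


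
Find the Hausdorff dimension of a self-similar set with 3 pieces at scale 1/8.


For a self-similar set with N copies scaled by 1/r:
dim_H = log(N)/log(r) = log(3)/log(8)
= 1.098612/2.079442
= 0.528321


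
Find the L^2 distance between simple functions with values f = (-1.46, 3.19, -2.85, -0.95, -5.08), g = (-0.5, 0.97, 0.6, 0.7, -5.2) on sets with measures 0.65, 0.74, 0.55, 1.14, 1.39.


Step 1: Compute differences f_i - g_i:
  -1.46 - -0.5 = -0.96
  3.19 - 0.97 = 2.22
  -2.85 - 0.6 = -3.45
  -0.95 - 0.7 = -1.65
  -5.08 - -5.2 = 0.12
Step 2: Compute |diff|^2 * measure for each set:
  |-0.96|^2 * 0.65 = 0.9216 * 0.65 = 0.59904
  |2.22|^2 * 0.74 = 4.9284 * 0.74 = 3.647016
  |-3.45|^2 * 0.55 = 11.9025 * 0.55 = 6.546375
  |-1.65|^2 * 1.14 = 2.7225 * 1.14 = 3.10365
  |0.12|^2 * 1.39 = 0.0144 * 1.39 = 0.020016
Step 3: Sum = 13.916097
Step 4: ||f-g||_2 = (13.916097)^(1/2) = 3.730429


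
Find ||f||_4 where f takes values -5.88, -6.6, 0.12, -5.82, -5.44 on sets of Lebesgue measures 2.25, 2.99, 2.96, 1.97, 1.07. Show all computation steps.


Step 1: Compute |f_i|^4 for each value:
  |-5.88|^4 = 1195.389135
  |-6.6|^4 = 1897.4736
  |0.12|^4 = 2.073600e-04
  |-5.82|^4 = 1147.339482
  |-5.44|^4 = 875.781161
Step 2: Multiply by measures and sum:
  1195.389135 * 2.25 = 2689.625555
  1897.4736 * 2.99 = 5673.446064
  2.073600e-04 * 2.96 = 6.137856e-04
  1147.339482 * 1.97 = 2260.258779
  875.781161 * 1.07 = 937.085842
Sum = 2689.625555 + 5673.446064 + 6.137856e-04 + 2260.258779 + 937.085842 = 11560.416854
Step 3: Take the p-th root:
||f||_4 = (11560.416854)^(1/4) = 10.369155


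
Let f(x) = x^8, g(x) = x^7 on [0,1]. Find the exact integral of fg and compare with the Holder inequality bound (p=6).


Step 1: Exact integral of f*g = integral(x^15, 0, 1) = 1/16
     = 0.0625
Step 2: Holder bound with p=6, q=1.2:
  ||f||_p = (integral x^48 dx)^(1/6) = (1/49)^(1/6) = 0.522758
  ||g||_q = (integral x^8.4 dx)^(1/1.2) = (1/9.4)^(1/1.2) = 0.154547
Step 3: Holder bound = ||f||_p * ||g||_q = 0.522758 * 0.154547 = 0.080791
Verification: 0.0625 <= 0.080791 (Holder holds)


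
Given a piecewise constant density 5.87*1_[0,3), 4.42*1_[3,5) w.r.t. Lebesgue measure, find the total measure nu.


Integrate each piece of the Radon-Nikodym derivative:
Step 1: integral_0^3 5.87 dx = 5.87*(3-0) = 5.87*3 = 17.61
Step 2: integral_3^5 4.42 dx = 4.42*(5-3) = 4.42*2 = 8.84
Total: 17.61 + 8.84 = 26.45


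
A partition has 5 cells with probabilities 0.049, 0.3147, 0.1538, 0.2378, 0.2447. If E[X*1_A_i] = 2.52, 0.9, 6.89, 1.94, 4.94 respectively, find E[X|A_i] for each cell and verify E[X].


For each cell A_i: E[X|A_i] = E[X*1_A_i] / P(A_i)
Step 1: E[X|A_1] = 2.52 / 0.049 = 51.428571
Step 2: E[X|A_2] = 0.9 / 0.3147 = 2.859867
Step 3: E[X|A_3] = 6.89 / 0.1538 = 44.79844
Step 4: E[X|A_4] = 1.94 / 0.2378 = 8.158116
Step 5: E[X|A_5] = 4.94 / 0.2447 = 20.187985
Verification: E[X] = sum E[X*1_A_i] = 2.52 + 0.9 + 6.89 + 1.94 + 4.94 = 17.19


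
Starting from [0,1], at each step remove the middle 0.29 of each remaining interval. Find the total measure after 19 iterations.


Step 1: At each step, fraction remaining = 1 - 0.29 = 0.71
Step 2: After 19 steps, measure = (0.71)^19
Result = 0.001492


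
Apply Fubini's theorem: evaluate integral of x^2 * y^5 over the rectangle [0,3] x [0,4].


By Fubini's theorem, the double integral factors as a product of single integrals:
Step 1: integral_0^3 x^2 dx = [x^3/3] from 0 to 3
     = 3^3/3 = 9
Step 2: integral_0^4 y^5 dy = [y^6/6] from 0 to 4
     = 4^6/6 = 682.666667
Step 3: Double integral = 9 * 682.666667 = 6144


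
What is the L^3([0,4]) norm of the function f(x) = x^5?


Step 1: ||f||_3 = (integral_0^4 |x^5|^3 dx)^(1/3)
     = (integral_0^4 x^15 dx)^(1/3)
Step 2: integral_0^4 x^15 dx = [x^16/(16)] from 0 to 4 = 4^16/16
     = 4294967296/16 = 2.684355e+08
Step 3: ||f||_3 = (2.684355e+08)^(1/3) = 645.079578


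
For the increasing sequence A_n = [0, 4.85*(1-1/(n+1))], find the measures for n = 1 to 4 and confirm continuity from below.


By continuity of measure from below: if A_n increases to A, then m(A_n) -> m(A).
Here A = [0, 4.85], so m(A) = 4.85
Step 1: a_1 = 4.85*(1 - 1/2) = 2.425, m(A_1) = 2.425
Step 2: a_2 = 4.85*(1 - 1/3) = 3.2333, m(A_2) = 3.2333
Step 3: a_3 = 4.85*(1 - 1/4) = 3.6375, m(A_3) = 3.6375
Step 4: a_4 = 4.85*(1 - 1/5) = 3.88, m(A_4) = 3.88
Limit: m(A_n) -> m([0,4.85]) = 4.85


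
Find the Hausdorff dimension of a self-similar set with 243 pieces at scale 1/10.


For a self-similar set with N copies scaled by 1/r:
dim_H = log(N)/log(r) = log(243)/log(10)
= 5.493061/2.302585
= 2.385606


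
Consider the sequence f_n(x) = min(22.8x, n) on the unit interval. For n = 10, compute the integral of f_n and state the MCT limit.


f(x) = 22.8x on [0,1]; f_n(x) = min(22.8x, n). At n = 10:
Step 1: f(x) reaches 10 at x = 10/22.8 = 0.438596
Step 2: integral(f_10) = integral(22.8x, 0, 0.438596) + integral(10, 0.438596, 1)
       = 22.8*0.438596^2/2 + 10*(1 - 0.438596)
       = 2.192982 + 5.614035
       = 7.807018
Step 3: As n -> infinity, f_n increases to f, so by MCT integral(f_n) -> integral(f) = 22.8/2 = 11.4.
Convergence: integral(f_10) = 7.807018 -> 11.4 as n -> infinity


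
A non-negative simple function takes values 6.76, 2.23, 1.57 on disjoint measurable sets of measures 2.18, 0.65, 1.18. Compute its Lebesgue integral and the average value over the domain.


Step 1: Integral = sum(value_i * measure_i)
= 6.76*2.18 + 2.23*0.65 + 1.57*1.18
= 14.7368 + 1.4495 + 1.8526
= 18.0389
Step 2: Total measure of domain = 2.18 + 0.65 + 1.18 = 4.01
Step 3: Average value = 18.0389 / 4.01 = 4.498479


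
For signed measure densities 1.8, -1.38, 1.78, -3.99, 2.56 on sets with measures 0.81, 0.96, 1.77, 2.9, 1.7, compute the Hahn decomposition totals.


Step 1: Compute signed measure on each set:
  Set 1: 1.8 * 0.81 = 1.458
  Set 2: -1.38 * 0.96 = -1.3248
  Set 3: 1.78 * 1.77 = 3.1506
  Set 4: -3.99 * 2.9 = -11.571
  Set 5: 2.56 * 1.7 = 4.352
Step 2: Total signed measure = (1.458) + (-1.3248) + (3.1506) + (-11.571) + (4.352)
     = -3.9352
Step 3: Positive part mu+(X) = sum of positive contributions = 8.9606
Step 4: Negative part mu-(X) = |sum of negative contributions| = 12.8958


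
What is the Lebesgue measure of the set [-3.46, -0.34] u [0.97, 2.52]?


For pairwise disjoint intervals, m(union) = sum of lengths.
= (-0.34 - -3.46) + (2.52 - 0.97)
= 3.12 + 1.55
= 4.67


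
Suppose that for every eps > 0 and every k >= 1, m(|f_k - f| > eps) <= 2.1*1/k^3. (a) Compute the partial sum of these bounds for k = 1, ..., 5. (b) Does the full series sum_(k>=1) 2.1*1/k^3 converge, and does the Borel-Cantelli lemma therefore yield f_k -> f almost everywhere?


Step 1: List the terms 2.1*1/k^3 for k = 1 to 5:
  k=1: 2.1
  k=2: 0.2625
  k=3: 0.077778
  k=4: 0.032813
  k=5: 0.0168
Step 2: Partial sum = 2.1 + 0.2625 + 0.077778 + 0.032813 + 0.0168
     = 2.48989
Step 3: The full series sum_(k>=1) 2.1*1/k^3 converges (p-series with p = 3 > 1; a constant multiple of a convergent series converges).
Step 4: Fix eps > 0. Since sum_k m(|f_k - f| > eps) < infinity, the Borel-Cantelli lemma gives
        m(limsup_k {|f_k - f| > eps}) = 0, i.e. for a.e. x, |f_k(x) - f(x)| <= eps for all large k.
        Applying this with eps = 1/j for j = 1, 2, ... and intersecting the countably many full-measure sets,
        for a.e. x we get limsup_k |f_k(x) - f(x)| <= 1/j for every j, hence f_k -> f almost everywhere.
Conclusion: series converges; Borel-Cantelli yields f_k -> f a.e.


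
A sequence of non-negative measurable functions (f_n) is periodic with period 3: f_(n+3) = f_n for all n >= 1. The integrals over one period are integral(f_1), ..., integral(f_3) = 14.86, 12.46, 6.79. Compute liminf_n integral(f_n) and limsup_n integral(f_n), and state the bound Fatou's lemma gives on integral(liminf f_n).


The sequence (integral(f_n)) is periodic with period 3, repeating the values 14.86, 12.46, 6.79 indefinitely.
Step 1: For a periodic sequence, every tail (a_m, a_(m+1), ...) contains all 3 period values infinitely often.
Step 2: Hence inf of every tail = min of the period values = min(14.86, 12.46, 6.79) = 6.79.
        liminf_n integral(f_n) = sup over m of (inf of tail from m) = 6.79.
Step 3: Similarly sup of every tail = max of the period values = 14.86.
        limsup_n integral(f_n) = 14.86.
Step 4: Fatou's lemma: integral(liminf_n f_n) <= liminf_n integral(f_n) = 6.79.
        So the integral of the pointwise liminf is at most 6.79.


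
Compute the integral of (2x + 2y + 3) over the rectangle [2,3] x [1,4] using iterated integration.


By Fubini, integrate in x first, then y.
Step 1: Fix y, integrate over x in [2,3]:
  integral(2x + 2y + 3, x=2..3)
  = 2*(3^2 - 2^2)/2 + (2y + 3)*(3 - 2)
  = 5 + (2y + 3)*1
  = 5 + 2y + 3
  = 8 + 2y
Step 2: Integrate over y in [1,4]:
  integral(8 + 2y, y=1..4)
  = 8*3 + 2*(4^2 - 1^2)/2
  = 24 + 15
  = 39


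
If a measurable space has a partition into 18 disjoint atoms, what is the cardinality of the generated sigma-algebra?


Each element of the sigma-algebra is a union of some subset of the 18 atoms.
The number of such subsets is 2^18 = 262144.


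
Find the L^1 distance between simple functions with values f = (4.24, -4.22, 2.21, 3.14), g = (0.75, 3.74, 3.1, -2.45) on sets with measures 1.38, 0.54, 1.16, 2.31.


Step 1: Compute differences f_i - g_i:
  4.24 - 0.75 = 3.49
  -4.22 - 3.74 = -7.96
  2.21 - 3.1 = -0.89
  3.14 - -2.45 = 5.59
Step 2: Compute |diff|^1 * measure for each set:
  |3.49|^1 * 1.38 = 3.49 * 1.38 = 4.8162
  |-7.96|^1 * 0.54 = 7.96 * 0.54 = 4.2984
  |-0.89|^1 * 1.16 = 0.89 * 1.16 = 1.0324
  |5.59|^1 * 2.31 = 5.59 * 2.31 = 12.9129
Step 3: Sum = 23.0599
Step 4: ||f-g||_1 = (23.0599)^(1/1) = 23.0599


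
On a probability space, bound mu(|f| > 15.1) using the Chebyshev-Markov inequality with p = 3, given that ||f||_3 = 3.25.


Chebyshev/Markov inequality: mu(|f| > eps) <= (||f||_p / eps)^p
Step 1: ||f||_3 / eps = 3.25 / 15.1 = 0.215232
Step 2: Raise to power p = 3:
  (0.215232)^3 = 0.009971
Step 3: Therefore mu(|f| > 15.1) <= 0.009971


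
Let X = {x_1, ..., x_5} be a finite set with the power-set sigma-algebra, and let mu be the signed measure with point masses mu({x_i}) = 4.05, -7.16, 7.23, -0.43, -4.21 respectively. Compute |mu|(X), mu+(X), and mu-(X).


Step 1: Every measurable set is a union of atoms (the cells / points), so a Hahn decomposition is
  obtained by grouping atoms by sign: P = union of atoms with mu > 0, N = union of the remaining atoms.
  Atoms in P (indices): 1, 3;  atoms in N (indices): 2, 4, 5
  Positive values: 4.05, 7.23
  Negative values: -7.16, -0.43, -4.21
Step 2: mu+(X) = mu(P) = sum of positive atom values = 11.28
Step 3: mu-(X) = -mu(N) = sum of |negative atom values| = 11.8
Step 4: |mu|(X) = mu+(X) + mu-(X) = 11.28 + 11.8 = 23.08


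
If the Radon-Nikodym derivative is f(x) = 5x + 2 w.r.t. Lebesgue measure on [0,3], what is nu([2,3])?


nu(A) = integral_A (dnu/dmu) dmu = integral_2^3 (5x + 2) dx
Step 1: Antiderivative F(x) = (5/2)x^2 + 2x
Step 2: F(3) = (5/2)*3^2 + 2*3 = 22.5 + 6 = 28.5
Step 3: F(2) = (5/2)*2^2 + 2*2 = 10 + 4 = 14
Step 4: nu([2,3]) = F(3) - F(2) = 28.5 - 14 = 14.5


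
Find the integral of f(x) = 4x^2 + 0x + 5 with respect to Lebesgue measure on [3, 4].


The Lebesgue integral of a Riemann-integrable function agrees with the Riemann integral.
Antiderivative F(x) = (4/3)x^3 + (0/2)x^2 + 5x
F(4) = (4/3)*4^3 + (0/2)*4^2 + 5*4
     = (4/3)*64 + (0/2)*16 + 5*4
     = 85.333333 + 0.0 + 20
     = 105.333333
F(3) = 51
Integral = F(4) - F(3) = 105.333333 - 51 = 54.333333


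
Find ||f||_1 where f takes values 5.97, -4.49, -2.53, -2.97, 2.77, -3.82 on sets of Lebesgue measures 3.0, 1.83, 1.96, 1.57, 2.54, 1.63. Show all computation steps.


Step 1: Compute |f_i|^1 for each value:
  |5.97|^1 = 5.97
  |-4.49|^1 = 4.49
  |-2.53|^1 = 2.53
  |-2.97|^1 = 2.97
  |2.77|^1 = 2.77
  |-3.82|^1 = 3.82
Step 2: Multiply by measures and sum:
  5.97 * 3.0 = 17.91
  4.49 * 1.83 = 8.2167
  2.53 * 1.96 = 4.9588
  2.97 * 1.57 = 4.6629
  2.77 * 2.54 = 7.0358
  3.82 * 1.63 = 6.2266
Sum = 17.91 + 8.2167 + 4.9588 + 4.6629 + 7.0358 + 6.2266 = 49.0108
Step 3: Take the p-th root:
||f||_1 = (49.0108)^(1/1) = 49.0108


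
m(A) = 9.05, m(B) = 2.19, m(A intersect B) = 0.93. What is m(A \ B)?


m(A \ B) = m(A) - m(A n B)
= 9.05 - 0.93
= 8.12


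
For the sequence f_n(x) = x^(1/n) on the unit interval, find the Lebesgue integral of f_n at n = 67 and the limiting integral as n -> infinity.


At n = 67: f_67(x) = x^(1/67).
Step 1: integral(x^(1/67), 0, 1) = [x^(1/67+1) / (1/67+1)] from 0 to 1
     = 1 / (1/67 + 1) = 1 / ((67+1)/67) = 67/(67+1)
     = 67/68 = 0.985294
Step 2: As n -> infinity, f_n(x) = x^(1/n) -> 1 for x in (0,1], and f_n is increasing in n.
By MCT, lim_n integral(f_n) = integral(lim_n f_n) = integral(1, 0, 1) = 1.
Step 3: Verify convergence: 67/68 = 0.985294 -> 1


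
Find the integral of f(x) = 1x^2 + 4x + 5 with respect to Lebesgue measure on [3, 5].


The Lebesgue integral of a Riemann-integrable function agrees with the Riemann integral.
Antiderivative F(x) = (1/3)x^3 + (4/2)x^2 + 5x
F(5) = (1/3)*5^3 + (4/2)*5^2 + 5*5
     = (1/3)*125 + (4/2)*25 + 5*5
     = 41.666667 + 50 + 25
     = 116.666667
F(3) = 42
Integral = F(5) - F(3) = 116.666667 - 42 = 74.666667


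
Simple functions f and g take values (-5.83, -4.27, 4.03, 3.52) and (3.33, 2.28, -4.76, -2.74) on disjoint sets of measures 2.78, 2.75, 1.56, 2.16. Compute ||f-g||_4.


Step 1: Compute differences f_i - g_i:
  -5.83 - 3.33 = -9.16
  -4.27 - 2.28 = -6.55
  4.03 - -4.76 = 8.79
  3.52 - -2.74 = 6.26
Step 2: Compute |diff|^4 * measure for each set:
  |-9.16|^4 * 2.78 = 7040.149711 * 2.78 = 19571.616198
  |-6.55|^4 * 2.75 = 1840.624506 * 2.75 = 5061.717392
  |8.79|^4 * 1.56 = 5969.741149 * 1.56 = 9312.796192
  |6.26|^4 * 2.16 = 1535.667994 * 2.16 = 3317.042867
Step 3: Sum = 37263.172648
Step 4: ||f-g||_4 = (37263.172648)^(1/4) = 13.893765


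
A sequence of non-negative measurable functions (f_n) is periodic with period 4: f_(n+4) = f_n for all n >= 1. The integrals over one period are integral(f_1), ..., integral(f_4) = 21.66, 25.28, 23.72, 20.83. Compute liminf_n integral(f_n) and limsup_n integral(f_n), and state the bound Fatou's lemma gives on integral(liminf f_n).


The sequence (integral(f_n)) is periodic with period 4, repeating the values 21.66, 25.28, 23.72, 20.83 indefinitely.
Step 1: For a periodic sequence, every tail (a_m, a_(m+1), ...) contains all 4 period values infinitely often.
Step 2: Hence inf of every tail = min of the period values = min(21.66, 25.28, 23.72, 20.83) = 20.83.
        liminf_n integral(f_n) = sup over m of (inf of tail from m) = 20.83.
Step 3: Similarly sup of every tail = max of the period values = 25.28.
        limsup_n integral(f_n) = 25.28.
Step 4: Fatou's lemma: integral(liminf_n f_n) <= liminf_n integral(f_n) = 20.83.
        So the integral of the pointwise liminf is at most 20.83.


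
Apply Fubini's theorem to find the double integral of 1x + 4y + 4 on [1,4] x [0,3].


By Fubini, integrate in x first, then y.
Step 1: Fix y, integrate over x in [1,4]:
  integral(1x + 4y + 4, x=1..4)
  = 1*(4^2 - 1^2)/2 + (4y + 4)*(4 - 1)
  = 7.5 + (4y + 4)*3
  = 7.5 + 12y + 12
  = 19.5 + 12y
Step 2: Integrate over y in [0,3]:
  integral(19.5 + 12y, y=0..3)
  = 19.5*3 + 12*(3^2 - 0^2)/2
  = 58.5 + 54
  = 112.5


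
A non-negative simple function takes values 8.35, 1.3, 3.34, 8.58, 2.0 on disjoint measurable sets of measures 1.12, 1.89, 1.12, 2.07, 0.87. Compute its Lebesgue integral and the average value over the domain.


Step 1: Integral = sum(value_i * measure_i)
= 8.35*1.12 + 1.3*1.89 + 3.34*1.12 + 8.58*2.07 + 2.0*0.87
= 9.352 + 2.457 + 3.7408 + 17.7606 + 1.74
= 35.0504
Step 2: Total measure of domain = 1.12 + 1.89 + 1.12 + 2.07 + 0.87 = 7.07
Step 3: Average value = 35.0504 / 7.07 = 4.957624


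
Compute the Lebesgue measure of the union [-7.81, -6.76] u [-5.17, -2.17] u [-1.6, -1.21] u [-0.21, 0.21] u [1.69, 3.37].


For pairwise disjoint intervals, m(union) = sum of lengths.
= (-6.76 - -7.81) + (-2.17 - -5.17) + (-1.21 - -1.6) + (0.21 - -0.21) + (3.37 - 1.69)
= 1.05 + 3 + 0.39 + 0.42 + 1.68
= 6.54


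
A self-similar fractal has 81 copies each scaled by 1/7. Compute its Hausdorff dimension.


For a self-similar set with N copies scaled by 1/r:
dim_H = log(N)/log(r) = log(81)/log(7)
= 4.394449/1.94591
= 2.2583


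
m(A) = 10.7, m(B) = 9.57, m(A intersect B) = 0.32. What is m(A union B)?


By inclusion-exclusion: m(A u B) = m(A) + m(B) - m(A n B)
= 10.7 + 9.57 - 0.32
= 19.95


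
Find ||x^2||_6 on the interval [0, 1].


Step 1: ||f||_6 = (integral_0^1 |x^2|^6 dx)^(1/6)
     = (integral_0^1 x^12 dx)^(1/6)
Step 2: integral_0^1 x^12 dx = [x^13/(13)] from 0 to 1 = 1^13/13
     = 1/13 = 0.076923
Step 3: ||f||_6 = (0.076923)^(1/6) = 0.652143


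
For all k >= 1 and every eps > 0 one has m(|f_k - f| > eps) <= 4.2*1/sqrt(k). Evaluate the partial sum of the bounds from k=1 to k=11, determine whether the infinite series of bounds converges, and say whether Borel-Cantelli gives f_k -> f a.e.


Step 1: List the terms 4.2*1/sqrt(k) for k = 1 to 11:
  k=1: 4.2
  k=2: 2.969848
  k=3: 2.424871
  k=4: 2.1
  k=5: 1.878297
  k=6: 1.714643
  k=7: 1.587451
  k=8: 1.484924
  k=9: 1.4
  k=10: 1.328157
  k=11: 1.266348
Step 2: Partial sum = 4.2 + 2.969848 + 2.424871 + 2.1 + 1.878297 + 1.714643 + 1.587451 + 1.484924 + 1.4 + 1.328157 + 1.266348
     = 22.354539
Step 3: The full series sum_(k>=1) 4.2*1/sqrt(k) diverges (p-series with p = 1/2 <= 1; a nonzero constant multiple of a divergent series diverges).
Step 4: The (first) Borel-Cantelli lemma requires a summable sequence of measures, so it does not apply here;
        from this bound alone no conclusion about a.e. convergence can be drawn (convergence in measure still
        gives an a.e.-convergent subsequence, but not a.e. convergence of the whole sequence).
Conclusion: series diverges; Borel-Cantelli is inconclusive about a.e. convergence of f_k.


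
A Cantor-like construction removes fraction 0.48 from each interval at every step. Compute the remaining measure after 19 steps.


Step 1: At each step, fraction remaining = 1 - 0.48 = 0.52
Step 2: After 19 steps, measure = (0.52)^19
Result = 4.018496e-06


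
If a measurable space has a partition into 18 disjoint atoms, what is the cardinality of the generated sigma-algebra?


Each element of the sigma-algebra is a union of some subset of the 18 atoms.
The number of such subsets is 2^18 = 262144.


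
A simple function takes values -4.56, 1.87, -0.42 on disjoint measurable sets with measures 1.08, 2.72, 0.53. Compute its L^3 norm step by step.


Step 1: Compute |f_i|^3 for each value:
  |-4.56|^3 = 94.818816
  |1.87|^3 = 6.539203
  |-0.42|^3 = 0.074088
Step 2: Multiply by measures and sum:
  94.818816 * 1.08 = 102.404321
  6.539203 * 2.72 = 17.786632
  0.074088 * 0.53 = 0.039267
Sum = 102.404321 + 17.786632 + 0.039267 = 120.23022
Step 3: Take the p-th root:
||f||_3 = (120.23022)^(1/3) = 4.935576


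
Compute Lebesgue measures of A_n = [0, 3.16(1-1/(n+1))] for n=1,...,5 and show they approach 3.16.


By continuity of measure from below: if A_n increases to A, then m(A_n) -> m(A).
Here A = [0, 3.16], so m(A) = 3.16
Step 1: a_1 = 3.16*(1 - 1/2) = 1.58, m(A_1) = 1.58
Step 2: a_2 = 3.16*(1 - 1/3) = 2.1067, m(A_2) = 2.1067
Step 3: a_3 = 3.16*(1 - 1/4) = 2.37, m(A_3) = 2.37
Step 4: a_4 = 3.16*(1 - 1/5) = 2.528, m(A_4) = 2.528
Step 5: a_5 = 3.16*(1 - 1/6) = 2.6333, m(A_5) = 2.6333
Limit: m(A_n) -> m([0,3.16]) = 3.16


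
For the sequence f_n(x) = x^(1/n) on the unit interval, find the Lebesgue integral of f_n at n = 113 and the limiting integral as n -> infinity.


At n = 113: f_113(x) = x^(1/113).
Step 1: integral(x^(1/113), 0, 1) = [x^(1/113+1) / (1/113+1)] from 0 to 1
     = 1 / (1/113 + 1) = 1 / ((113+1)/113) = 113/(113+1)
     = 113/114 = 0.991228
Step 2: As n -> infinity, f_n(x) = x^(1/n) -> 1 for x in (0,1], and f_n is increasing in n.
By MCT, lim_n integral(f_n) = integral(lim_n f_n) = integral(1, 0, 1) = 1.
Step 3: Verify convergence: 113/114 = 0.991228 -> 1


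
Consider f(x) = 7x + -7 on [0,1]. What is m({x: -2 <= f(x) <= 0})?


f^(-1)([-2, 0]) = {x : -2 <= 7x + -7 <= 0}
Solving: (-2 - -7)/7 <= x <= (0 - -7)/7
= [0.714286, 1]
Intersecting with [0,1]: [0.714286, 1]
Measure = 1 - 0.714286 = 0.285714


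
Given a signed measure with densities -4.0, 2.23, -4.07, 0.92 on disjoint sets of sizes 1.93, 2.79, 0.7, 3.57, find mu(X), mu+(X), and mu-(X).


Step 1: Compute signed measure on each set:
  Set 1: -4.0 * 1.93 = -7.72
  Set 2: 2.23 * 2.79 = 6.2217
  Set 3: -4.07 * 0.7 = -2.849
  Set 4: 0.92 * 3.57 = 3.2844
Step 2: Total signed measure = (-7.72) + (6.2217) + (-2.849) + (3.2844)
     = -1.0629
Step 3: Positive part mu+(X) = sum of positive contributions = 9.5061
Step 4: Negative part mu-(X) = |sum of negative contributions| = 10.569


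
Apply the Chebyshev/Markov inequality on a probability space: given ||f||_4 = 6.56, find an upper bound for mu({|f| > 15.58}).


Chebyshev/Markov inequality: mu(|f| > eps) <= (||f||_p / eps)^p
Step 1: ||f||_4 / eps = 6.56 / 15.58 = 0.421053
Step 2: Raise to power p = 4:
  (0.421053)^4 = 0.03143
Step 3: Therefore mu(|f| > 15.58) <= 0.03143


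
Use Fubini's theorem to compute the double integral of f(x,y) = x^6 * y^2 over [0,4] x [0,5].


By Fubini's theorem, the double integral factors as a product of single integrals:
Step 1: integral_0^4 x^6 dx = [x^7/7] from 0 to 4
     = 4^7/7 = 2340.571429
Step 2: integral_0^5 y^2 dy = [y^3/3] from 0 to 5
     = 5^3/3 = 41.666667
Step 3: Double integral = 2340.571429 * 41.666667 = 97523.809524


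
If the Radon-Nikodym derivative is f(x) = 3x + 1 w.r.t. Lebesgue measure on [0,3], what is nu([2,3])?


nu(A) = integral_A (dnu/dmu) dmu = integral_2^3 (3x + 1) dx
Step 1: Antiderivative F(x) = (3/2)x^2 + 1x
Step 2: F(3) = (3/2)*3^2 + 1*3 = 13.5 + 3 = 16.5
Step 3: F(2) = (3/2)*2^2 + 1*2 = 6 + 2 = 8
Step 4: nu([2,3]) = F(3) - F(2) = 16.5 - 8 = 8.5


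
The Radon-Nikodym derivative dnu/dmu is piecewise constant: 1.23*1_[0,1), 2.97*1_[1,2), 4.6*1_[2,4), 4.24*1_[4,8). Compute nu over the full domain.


Integrate each piece of the Radon-Nikodym derivative:
Step 1: integral_0^1 1.23 dx = 1.23*(1-0) = 1.23*1 = 1.23
Step 2: integral_1^2 2.97 dx = 2.97*(2-1) = 2.97*1 = 2.97
Step 3: integral_2^4 4.6 dx = 4.6*(4-2) = 4.6*2 = 9.2
Step 4: integral_4^8 4.24 dx = 4.24*(8-4) = 4.24*4 = 16.96
Total: 1.23 + 2.97 + 9.2 + 16.96 = 30.36


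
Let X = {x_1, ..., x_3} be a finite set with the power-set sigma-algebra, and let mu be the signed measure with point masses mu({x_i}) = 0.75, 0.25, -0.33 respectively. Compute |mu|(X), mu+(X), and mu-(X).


Step 1: Every measurable set is a union of atoms (the cells / points), so a Hahn decomposition is
  obtained by grouping atoms by sign: P = union of atoms with mu > 0, N = union of the remaining atoms.
  Atoms in P (indices): 1, 2;  atoms in N (indices): 3
  Positive values: 0.75, 0.25
  Negative values: -0.33
Step 2: mu+(X) = mu(P) = sum of positive atom values = 1
Step 3: mu-(X) = -mu(N) = sum of |negative atom values| = 0.33
Step 4: |mu|(X) = mu+(X) + mu-(X) = 1 + 0.33 = 1.33


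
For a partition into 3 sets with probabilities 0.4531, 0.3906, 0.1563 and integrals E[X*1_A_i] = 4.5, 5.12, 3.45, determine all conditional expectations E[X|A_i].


For each cell A_i: E[X|A_i] = E[X*1_A_i] / P(A_i)
Step 1: E[X|A_1] = 4.5 / 0.4531 = 9.931582
Step 2: E[X|A_2] = 5.12 / 0.3906 = 13.108039
Step 3: E[X|A_3] = 3.45 / 0.1563 = 22.072937
Verification: E[X] = sum E[X*1_A_i] = 4.5 + 5.12 + 3.45 = 13.07
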